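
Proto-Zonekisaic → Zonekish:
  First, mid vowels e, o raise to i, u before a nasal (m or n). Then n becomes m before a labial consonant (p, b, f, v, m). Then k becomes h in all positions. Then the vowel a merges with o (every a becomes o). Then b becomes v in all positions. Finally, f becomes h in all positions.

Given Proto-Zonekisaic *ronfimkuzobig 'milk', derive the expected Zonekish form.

Zonekish: *ronfimkuzobig
  ronfimkuzobig → runfimkuzobig   [pre-nasal raising]
  runfimkuzobig → rumfimkuzobig   [nasal place assimilation]
  rumfimkuzobig → rumfimhuzobig   [unconditioned shift]
  rumfimhuzobig (rule 4 does not apply)
  rumfimhuzobig → rumfimhuzovig   [unconditioned shift]
  rumfimhuzovig → rumhimhuzovig   [unconditioned shift]
  giving Zonekish rumhimhuzovig.

rumhimhuzovig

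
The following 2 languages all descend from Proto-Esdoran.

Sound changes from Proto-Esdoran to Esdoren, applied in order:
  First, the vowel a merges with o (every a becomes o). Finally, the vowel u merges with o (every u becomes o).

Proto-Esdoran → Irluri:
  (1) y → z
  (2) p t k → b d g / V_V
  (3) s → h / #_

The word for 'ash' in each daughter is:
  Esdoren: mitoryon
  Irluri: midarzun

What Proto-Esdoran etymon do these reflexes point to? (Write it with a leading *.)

Position 3: Esdoren has t, Irluri has d. Esdoren preserves t here (none of its changes turn any other segment into t), so the proto-segment is *t.
Position 6: Esdoren has y, Irluri has z. Esdoren preserves y here (none of its changes turn any other segment into y), so the proto-segment is *y.
Verify the candidate proto-form against each daughter:
Esdoren: start from *mitaryun.
  rule 1 (vowel merger): mitaryun → mitoryun
  rule 2 (vowel merger): mitoryun → mitoryon
  ⇒ Esdoren mitoryon
Irluri: *mitaryun
  mitaryun → mitarzun   [unconditioned shift]
  mitarzun → midarzun   [intervocalic voicing]
  midarzun (rule 3 does not apply)
  giving Irluri midarzun.
No other proto-form is consistent with every reflex, so the reconstruction is *mitaryun.

*mitaryun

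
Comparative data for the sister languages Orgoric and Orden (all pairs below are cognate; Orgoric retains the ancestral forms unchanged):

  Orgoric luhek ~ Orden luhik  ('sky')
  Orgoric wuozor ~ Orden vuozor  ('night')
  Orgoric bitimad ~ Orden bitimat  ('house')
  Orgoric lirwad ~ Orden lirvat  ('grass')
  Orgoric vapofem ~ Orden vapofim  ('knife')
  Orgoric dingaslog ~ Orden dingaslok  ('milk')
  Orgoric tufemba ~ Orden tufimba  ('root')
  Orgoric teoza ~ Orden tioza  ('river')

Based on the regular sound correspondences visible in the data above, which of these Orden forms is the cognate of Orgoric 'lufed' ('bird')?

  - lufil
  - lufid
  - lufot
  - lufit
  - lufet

luhek ~ luhik — Orgoric e corresponds to Orden i after a consonant, before a consonant other than r, m, n, p, b, f, v.
bitimad ~ bitimat, lirwad ~ lirvat — Orgoric d corresponds to Orden t word-finally.
Applying these to Orgoric 'lufed':
  lufed → lufid   (e→i after a consonant, before a consonant other than r, m, n, p, b, f, v)
  lufid → lufit   (d→t word-finally)
So the Orden cognate is 'lufit'.

lufit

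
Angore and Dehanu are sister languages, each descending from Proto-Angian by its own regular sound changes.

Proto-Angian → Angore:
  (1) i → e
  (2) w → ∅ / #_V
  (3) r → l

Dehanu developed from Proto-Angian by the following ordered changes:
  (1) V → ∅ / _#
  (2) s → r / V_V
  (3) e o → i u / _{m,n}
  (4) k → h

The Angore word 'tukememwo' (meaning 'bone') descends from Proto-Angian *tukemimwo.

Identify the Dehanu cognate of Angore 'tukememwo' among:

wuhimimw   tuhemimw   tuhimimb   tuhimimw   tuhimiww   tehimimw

Dehanu: start from *tukemimwo.
  rule 1 (apocope): tukemimwo → tukemimw
  rule 2: no change — tukemimw
  rule 3 (pre-nasal raising): tukemimw → tukimimw
  rule 4 (unconditioned shift): tukimimw → tuhimimw
  ⇒ Dehanu tuhimimw
The other candidates each miss or misapply at least one Dehanu change.

tuhimimw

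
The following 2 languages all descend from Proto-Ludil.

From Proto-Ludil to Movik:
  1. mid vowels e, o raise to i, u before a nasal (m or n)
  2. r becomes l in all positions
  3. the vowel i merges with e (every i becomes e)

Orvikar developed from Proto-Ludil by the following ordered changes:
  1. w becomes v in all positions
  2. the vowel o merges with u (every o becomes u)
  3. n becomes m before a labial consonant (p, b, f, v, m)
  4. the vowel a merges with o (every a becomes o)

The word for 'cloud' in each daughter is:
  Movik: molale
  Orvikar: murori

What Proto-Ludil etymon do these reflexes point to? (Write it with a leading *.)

Position 4: Movik has a, Orvikar has o. Movik preserves a here (none of its changes turn any other segment into a), so the proto-segment is *a.
Position 5: Movik has l, Orvikar has r. Orvikar preserves r here (none of its changes turn any other segment into r), so the proto-segment is *r.
Position 6: Movik has e, Orvikar has i. Orvikar preserves i here (none of its changes turn any other segment into i), so the proto-segment is *i.
Continuing position by position gives *morari; check it forward:
Movik: start from *morari.
  rule 1: no change — morari
  rule 2 (unconditioned shift): morari → molali
  rule 3 (vowel merger): molali → molale
  ⇒ Movik molale
Orvikar: *morari
  morari (rule 1 does not apply)
  morari → murari   [vowel merger]
  murari (rule 3 does not apply)
  murari → murori   [vowel merger]
  giving Orvikar murori.
No other proto-form is consistent with every reflex, so the reconstruction is *morari.

*morari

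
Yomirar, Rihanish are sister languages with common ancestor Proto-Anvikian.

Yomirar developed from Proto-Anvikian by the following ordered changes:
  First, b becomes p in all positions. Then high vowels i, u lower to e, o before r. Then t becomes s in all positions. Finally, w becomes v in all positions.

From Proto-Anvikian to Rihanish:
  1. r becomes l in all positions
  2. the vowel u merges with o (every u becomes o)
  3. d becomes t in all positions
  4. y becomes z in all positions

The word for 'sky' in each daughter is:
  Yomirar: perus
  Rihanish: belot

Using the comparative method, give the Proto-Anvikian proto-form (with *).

Position 3: Yomirar has r, Rihanish has l. Yomirar preserves r here (none of its changes turn any other segment into r), so the proto-segment is *r.
Position 1: Yomirar has p, Rihanish has b. Rihanish preserves b here (none of its changes turn any other segment into b), so the proto-segment is *b.
Position 5: Yomirar has s, Rihanish has t. Taking the neighbouring segments as reconstructed: Yomirar s could go back to *t or *s; Rihanish t could go back to *t or *d — the one source consistent with every daughter is *t.
Continuing position by position gives *berut; check it forward:
Yomirar: *berut
  berut → perut   [unconditioned shift]
  perut (rule 2 does not apply)
  perut → perus   [unconditioned shift]
  perus (rule 4 does not apply)
  giving Yomirar perus.
Rihanish: *berut
  berut → belut   [unconditioned shift]
  belut → belot   [vowel merger]
  belot (rule 3 does not apply)
  belot (rule 4 does not apply)
  giving Rihanish belot.
No other proto-form is consistent with every reflex, so the reconstruction is *berut.

*berut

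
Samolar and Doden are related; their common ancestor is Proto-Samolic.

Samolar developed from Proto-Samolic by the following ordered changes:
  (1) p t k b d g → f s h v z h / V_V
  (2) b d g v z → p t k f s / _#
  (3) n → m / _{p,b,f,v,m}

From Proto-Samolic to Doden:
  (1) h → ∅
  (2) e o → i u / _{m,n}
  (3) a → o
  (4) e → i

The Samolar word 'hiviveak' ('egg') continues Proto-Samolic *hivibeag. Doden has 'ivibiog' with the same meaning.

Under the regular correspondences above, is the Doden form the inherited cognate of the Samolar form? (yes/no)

Derive the expected Doden reflex of *hivibeag:
Doden: *hivibeag > ivibeag > ivibeog > ivibiog  (by h-loss, vowel merger, vowel merger)
Doden 'ivibiog' matches the regular reflex exactly, so the pair is cognate.

yes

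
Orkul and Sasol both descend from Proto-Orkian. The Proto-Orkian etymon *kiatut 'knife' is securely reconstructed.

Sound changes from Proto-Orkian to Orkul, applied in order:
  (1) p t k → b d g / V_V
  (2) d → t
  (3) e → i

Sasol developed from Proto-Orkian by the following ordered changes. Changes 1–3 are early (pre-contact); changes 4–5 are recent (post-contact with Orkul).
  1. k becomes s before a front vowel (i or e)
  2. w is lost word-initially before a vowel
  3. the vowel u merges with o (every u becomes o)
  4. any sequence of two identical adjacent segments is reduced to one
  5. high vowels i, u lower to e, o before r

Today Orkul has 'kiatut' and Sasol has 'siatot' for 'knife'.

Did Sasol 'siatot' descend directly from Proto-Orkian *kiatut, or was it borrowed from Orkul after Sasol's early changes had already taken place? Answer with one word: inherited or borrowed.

If inherited, *kiatut would pass through all of Sasol's changes:
Sasol: *kiatut
  kiatut → siatut   [palatalisation]
  siatut (rule 2 does not apply)
  siatut → siatot   [vowel merger]
  siatot (rule 4 does not apply)
  siatot (rule 5 does not apply)
  giving Sasol siatot.
If borrowed from Orkul 'kiatut' after the early changes, it would undergo only the recent ones:
  rule 4 (degemination): no change (kiatut)
  rule 5 (pre-rhotic lowering): no change (kiatut)
  ⇒ as a loan: kiatut
Sasol 'siatot' matches the inherited outcome exactly, so it is an inherited cognate, not a loan.

inherited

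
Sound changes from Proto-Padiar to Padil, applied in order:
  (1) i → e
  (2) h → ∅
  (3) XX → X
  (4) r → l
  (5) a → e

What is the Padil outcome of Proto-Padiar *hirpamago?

Padil: *hirpamago > herpamago > erpamago > elpamago > elpemego  (by vowel merger, h-loss, unconditioned shift, vowel merger)

elpemego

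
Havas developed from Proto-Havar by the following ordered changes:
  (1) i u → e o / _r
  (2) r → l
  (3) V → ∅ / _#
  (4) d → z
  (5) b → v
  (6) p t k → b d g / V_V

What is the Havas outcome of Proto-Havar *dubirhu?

Havas: *dubirhu > duberhu > dubelhu > dubelh > zubelh > zuvelh  (by pre-rhotic lowering, unconditioned shift, apocope, unconditioned shift, unconditioned shift)

zuvelh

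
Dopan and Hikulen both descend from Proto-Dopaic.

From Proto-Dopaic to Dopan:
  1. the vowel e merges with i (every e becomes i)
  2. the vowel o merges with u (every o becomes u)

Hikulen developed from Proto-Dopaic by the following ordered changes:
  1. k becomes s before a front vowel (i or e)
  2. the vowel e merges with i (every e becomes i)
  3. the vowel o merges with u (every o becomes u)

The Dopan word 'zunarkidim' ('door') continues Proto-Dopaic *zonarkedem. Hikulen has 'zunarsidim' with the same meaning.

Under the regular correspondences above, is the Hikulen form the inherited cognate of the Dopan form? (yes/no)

Derive the expected Hikulen reflex of *zonarkedem:
Hikulen: *zonarkedem
  zonarkedem → zonarsedem   [palatalisation]
  zonarsedem → zonarsidim   [vowel merger]
  zonarsidim → zunarsidim   [vowel merger]
  giving Hikulen zunarsidim.
Hikulen 'zunarsidim' matches the regular reflex exactly, so the pair is cognate.

yes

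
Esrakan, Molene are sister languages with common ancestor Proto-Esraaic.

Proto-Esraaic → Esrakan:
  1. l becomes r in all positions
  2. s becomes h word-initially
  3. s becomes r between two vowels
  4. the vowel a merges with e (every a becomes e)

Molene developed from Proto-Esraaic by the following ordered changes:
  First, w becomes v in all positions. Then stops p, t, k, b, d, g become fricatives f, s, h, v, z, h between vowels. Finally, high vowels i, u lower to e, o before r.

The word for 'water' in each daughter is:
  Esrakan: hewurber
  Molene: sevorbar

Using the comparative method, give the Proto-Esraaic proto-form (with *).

Position 1: Esrakan has h, Molene has s. Taking the neighbouring segments as reconstructed: Esrakan h could go back to *s or *h; Molene s can only go back to *s — the one source consistent with every daughter is *s.
Position 3: Esrakan has w, Molene has v. Esrakan preserves w here (none of its changes turn any other segment into w), so the proto-segment is *w.
Position 7: Esrakan has e, Molene has a. Molene preserves a here (none of its changes turn any other segment into a), so the proto-segment is *a.
Verify the candidate proto-form against each daughter:
Esrakan: *sewurbar
  sewurbar (rule 1 does not apply)
  sewurbar → hewurbar   [debuccalisation]
  hewurbar (rule 3 does not apply)
  hewurbar → hewurber   [vowel merger]
  giving Esrakan hewurber.
Molene: *sewurbar > sevurbar > sevorbar  (by unconditioned shift, pre-rhotic lowering)
Only *sewurbar yields all of Esrakan hewurber, Molene sevorbar.

*sewurbar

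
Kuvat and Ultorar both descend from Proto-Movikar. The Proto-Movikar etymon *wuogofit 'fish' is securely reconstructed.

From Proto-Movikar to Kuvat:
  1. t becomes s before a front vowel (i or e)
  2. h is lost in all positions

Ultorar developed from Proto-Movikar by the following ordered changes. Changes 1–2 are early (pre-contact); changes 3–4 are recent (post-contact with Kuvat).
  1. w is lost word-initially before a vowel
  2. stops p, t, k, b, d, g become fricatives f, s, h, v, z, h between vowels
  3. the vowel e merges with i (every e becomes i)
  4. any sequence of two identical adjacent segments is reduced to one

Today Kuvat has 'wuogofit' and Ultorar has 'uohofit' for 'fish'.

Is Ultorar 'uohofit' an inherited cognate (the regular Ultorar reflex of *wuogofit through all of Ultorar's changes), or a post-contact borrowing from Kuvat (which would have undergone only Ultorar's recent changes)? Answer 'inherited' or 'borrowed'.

If inherited, *wuogofit would pass through all of Ultorar's changes:
Ultorar: *wuogofit
  wuogofit → uogofit   [glide loss]
  uogofit → uohofit   [intervocalic lenition]
  uohofit (rule 3 does not apply)
  uohofit (rule 4 does not apply)
  giving Ultorar uohofit.
If borrowed from Kuvat 'wuogofit' after the early changes, it would undergo only the recent ones:
  rule 3 (vowel merger): no change (wuogofit)
  rule 4 (degemination): no change (wuogofit)
  ⇒ as a loan: wuogofit
Ultorar 'uohofit' matches the inherited outcome exactly, so it is an inherited cognate, not a loan.

inherited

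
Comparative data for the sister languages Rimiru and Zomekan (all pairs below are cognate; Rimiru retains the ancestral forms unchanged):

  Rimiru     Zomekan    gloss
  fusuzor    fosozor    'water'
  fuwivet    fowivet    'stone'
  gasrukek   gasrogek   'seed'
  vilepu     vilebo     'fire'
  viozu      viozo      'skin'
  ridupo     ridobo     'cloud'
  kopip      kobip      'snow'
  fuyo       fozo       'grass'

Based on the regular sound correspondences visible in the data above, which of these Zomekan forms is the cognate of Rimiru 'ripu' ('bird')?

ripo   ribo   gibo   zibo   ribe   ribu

ribo

vilepu ~ vilebo — Rimiru p corresponds to Zomekan b between vowels (before a back vowel).
vilepu ~ vilebo, viozu ~ viozo — Rimiru u corresponds to Zomekan o word-finally.
Applying these to Rimiru 'ripu':
  ripu → ribu   (p→b between vowels (before a back vowel))
  ribu → ribo   (u→o word-finally)
So the Zomekan cognate is 'ribo'.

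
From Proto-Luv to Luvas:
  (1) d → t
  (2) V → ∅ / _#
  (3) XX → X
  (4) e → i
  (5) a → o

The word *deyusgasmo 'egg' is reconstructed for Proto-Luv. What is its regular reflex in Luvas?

Luvas: *deyusgasmo
  deyusgasmo → teyusgasmo   [unconditioned shift]
  teyusgasmo → teyusgasm   [apocope]
  teyusgasm (rule 3 does not apply)
  teyusgasm → tiyusgasm   [vowel merger]
  tiyusgasm → tiyusgosm   [vowel merger]
  giving Luvas tiyusgosm.

tiyusgosm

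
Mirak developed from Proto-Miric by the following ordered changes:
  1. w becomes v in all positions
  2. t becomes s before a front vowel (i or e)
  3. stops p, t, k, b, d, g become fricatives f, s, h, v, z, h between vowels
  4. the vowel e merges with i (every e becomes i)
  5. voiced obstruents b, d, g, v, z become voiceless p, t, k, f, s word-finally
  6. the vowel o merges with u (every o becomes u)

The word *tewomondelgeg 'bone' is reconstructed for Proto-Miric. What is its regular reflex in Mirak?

sivumundilgik

Mirak: *tewomondelgeg
  tewomondelgeg → tevomondelgeg   [unconditioned shift]
  tevomondelgeg → sevomondelgeg   [palatalisation]
  sevomondelgeg (rule 3 does not apply)
  sevomondelgeg → sivomondilgig   [vowel merger]
  sivomondilgig → sivomondilgik   [final devoicing]
  sivomondilgik → sivumundilgik   [vowel merger]
  giving Mirak sivumundilgik.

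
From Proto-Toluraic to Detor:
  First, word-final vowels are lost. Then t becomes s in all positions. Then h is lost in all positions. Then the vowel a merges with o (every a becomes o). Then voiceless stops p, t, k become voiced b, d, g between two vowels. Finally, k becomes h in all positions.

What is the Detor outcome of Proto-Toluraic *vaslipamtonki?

Detor: *vaslipamtonki
  vaslipamtonki → vaslipamtonk   [apocope]
  vaslipamtonk → vaslipamsonk   [unconditioned shift]
  vaslipamsonk (rule 3 does not apply)
  vaslipamsonk → voslipomsonk   [vowel merger]
  voslipomsonk → voslibomsonk   [intervocalic voicing]
  voslibomsonk → voslibomsonh   [unconditioned shift]
  giving Detor voslibomsonh.

voslibomsonh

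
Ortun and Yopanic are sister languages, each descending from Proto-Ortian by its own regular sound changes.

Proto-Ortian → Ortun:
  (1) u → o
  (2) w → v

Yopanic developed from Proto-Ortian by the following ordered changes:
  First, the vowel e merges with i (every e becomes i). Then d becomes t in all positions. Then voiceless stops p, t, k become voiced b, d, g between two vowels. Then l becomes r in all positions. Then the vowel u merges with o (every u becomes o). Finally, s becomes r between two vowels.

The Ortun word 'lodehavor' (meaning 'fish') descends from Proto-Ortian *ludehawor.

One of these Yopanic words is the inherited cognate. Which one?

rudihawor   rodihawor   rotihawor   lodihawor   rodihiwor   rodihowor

Yopanic: *ludehawor > ludihawor > lutihawor > ludihawor > rudihawor > rodihawor  (by vowel merger, unconditioned shift, intervocalic voicing, unconditioned shift, vowel merger)
The other candidates each miss or misapply at least one Yopanic change.

rodihawor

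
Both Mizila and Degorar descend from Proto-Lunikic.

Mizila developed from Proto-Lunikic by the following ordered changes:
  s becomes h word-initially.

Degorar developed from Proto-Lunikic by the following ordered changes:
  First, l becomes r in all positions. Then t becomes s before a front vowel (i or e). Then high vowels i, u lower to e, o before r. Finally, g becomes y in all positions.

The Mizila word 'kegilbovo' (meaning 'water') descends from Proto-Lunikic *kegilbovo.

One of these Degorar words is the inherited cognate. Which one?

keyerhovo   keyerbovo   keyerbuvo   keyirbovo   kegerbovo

Degorar: *kegilbovo
  kegilbovo → kegirbovo   [unconditioned shift]
  kegirbovo (rule 2 does not apply)
  kegirbovo → kegerbovo   [pre-rhotic lowering]
  kegerbovo → keyerbovo   [unconditioned shift]
  giving Degorar keyerbovo.
The other candidates each miss or misapply at least one Degorar change.

keyerbovo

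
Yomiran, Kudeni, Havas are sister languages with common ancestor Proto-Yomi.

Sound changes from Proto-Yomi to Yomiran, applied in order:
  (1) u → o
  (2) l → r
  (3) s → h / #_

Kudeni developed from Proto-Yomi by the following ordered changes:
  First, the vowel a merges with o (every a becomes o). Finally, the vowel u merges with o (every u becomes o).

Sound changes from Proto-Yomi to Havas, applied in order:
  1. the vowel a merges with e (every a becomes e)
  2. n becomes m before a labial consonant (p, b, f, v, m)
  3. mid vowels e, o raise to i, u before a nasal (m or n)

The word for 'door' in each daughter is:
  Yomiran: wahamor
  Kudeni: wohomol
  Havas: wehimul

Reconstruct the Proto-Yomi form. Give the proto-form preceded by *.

Position 6: Yomiran has o, Kudeni has o, Havas has u. Taking the neighbouring segments as reconstructed: Yomiran o could go back to *o or *u; Kudeni o could go back to *a or *o or *u; Havas u can only go back to *u — the one source consistent with every daughter is *u.
Position 2: Yomiran has a, Kudeni has o, Havas has e. Yomiran preserves a here (none of its changes turn any other segment into a), so the proto-segment is *a.
Position 4: Yomiran has a, Kudeni has o, Havas has i. Yomiran preserves a here (none of its changes turn any other segment into a), so the proto-segment is *a.
Verify the candidate proto-form against each daughter:
Yomiran: *wahamul > wahamol > wahamor  (by vowel merger, unconditioned shift)
Kudeni: *wahamul
  wahamul → wohomul   [vowel merger]
  wohomul → wohomol   [vowel merger]
  giving Kudeni wohomol.
Havas: start from *wahamul.
  rule 1 (vowel merger): wahamul → wehemul
  rule 2: no change — wehemul
  rule 3 (pre-nasal raising): wehemul → wehimul
  ⇒ Havas wehimul
*wahamul is the unique common source.

*wahamul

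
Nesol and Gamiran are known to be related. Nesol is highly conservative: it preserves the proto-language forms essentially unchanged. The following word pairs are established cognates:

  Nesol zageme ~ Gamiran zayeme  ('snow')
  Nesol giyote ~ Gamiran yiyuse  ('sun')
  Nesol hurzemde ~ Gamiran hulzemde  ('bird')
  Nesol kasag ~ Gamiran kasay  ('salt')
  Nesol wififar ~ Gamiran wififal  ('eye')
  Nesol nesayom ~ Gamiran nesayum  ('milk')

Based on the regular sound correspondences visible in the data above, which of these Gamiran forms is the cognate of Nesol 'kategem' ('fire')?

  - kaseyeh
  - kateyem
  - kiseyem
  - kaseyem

kaseyem

giyote ~ yiyuse — Nesol t corresponds to Gamiran s between vowels (before a front vowel).
zageme ~ zayeme — Nesol g corresponds to Gamiran y between vowels (before a front vowel).
Applying these to Nesol 'kategem':
  kategem → kasegem   (t→s between vowels (before a front vowel))
  kasegem → kaseyem   (g→y between vowels (before a front vowel))
So the Gamiran cognate is 'kaseyem'.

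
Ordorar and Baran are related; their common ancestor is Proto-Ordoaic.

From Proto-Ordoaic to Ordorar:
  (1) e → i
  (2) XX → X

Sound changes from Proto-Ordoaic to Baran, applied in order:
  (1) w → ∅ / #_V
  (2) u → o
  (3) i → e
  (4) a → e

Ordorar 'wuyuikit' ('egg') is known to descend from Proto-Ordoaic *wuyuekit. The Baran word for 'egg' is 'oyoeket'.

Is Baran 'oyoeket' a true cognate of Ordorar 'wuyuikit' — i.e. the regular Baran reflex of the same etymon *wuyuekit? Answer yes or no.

Derive the expected Baran reflex of *wuyuekit:
Baran: *wuyuekit
  wuyuekit → uyuekit   [glide loss]
  uyuekit → oyoekit   [vowel merger]
  oyoekit → oyoeket   [vowel merger]
  oyoeket (rule 4 does not apply)
  giving Baran oyoeket.
Baran 'oyoeket' matches the regular reflex exactly, so the pair is cognate.

yes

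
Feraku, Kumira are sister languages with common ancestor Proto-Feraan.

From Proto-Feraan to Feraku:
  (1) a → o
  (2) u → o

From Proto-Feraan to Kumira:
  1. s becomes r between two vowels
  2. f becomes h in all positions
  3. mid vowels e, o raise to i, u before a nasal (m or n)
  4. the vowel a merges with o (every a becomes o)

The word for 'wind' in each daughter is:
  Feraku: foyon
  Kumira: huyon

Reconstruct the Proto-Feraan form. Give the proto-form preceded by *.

*fuyan

Position 1: Feraku has f, Kumira has h. Feraku preserves f here (none of its changes turn any other segment into f), so the proto-segment is *f.
Position 2: Feraku has o, Kumira has u. Taking the neighbouring segments as reconstructed: Feraku o could go back to *a or *o or *u; Kumira u can only go back to *u — the one source consistent with every daughter is *u.
Position 4: Feraku has o, Kumira has o. Taking the neighbouring segments as reconstructed: Feraku o could go back to *a or *o or *u; Kumira o can only go back to *a — the one source consistent with every daughter is *a.
Verify the candidate proto-form against each daughter:
Feraku: *fuyan
  fuyan → fuyon   [vowel merger]
  fuyon → foyon   [vowel merger]
  giving Feraku foyon.
Kumira: *fuyan
  fuyan (rule 1 does not apply)
  fuyan → huyan   [unconditioned shift]
  huyan (rule 3 does not apply)
  huyan → huyon   [vowel merger]
  giving Kumira huyon.
Only *fuyan yields all of Feraku foyon, Kumira huyon.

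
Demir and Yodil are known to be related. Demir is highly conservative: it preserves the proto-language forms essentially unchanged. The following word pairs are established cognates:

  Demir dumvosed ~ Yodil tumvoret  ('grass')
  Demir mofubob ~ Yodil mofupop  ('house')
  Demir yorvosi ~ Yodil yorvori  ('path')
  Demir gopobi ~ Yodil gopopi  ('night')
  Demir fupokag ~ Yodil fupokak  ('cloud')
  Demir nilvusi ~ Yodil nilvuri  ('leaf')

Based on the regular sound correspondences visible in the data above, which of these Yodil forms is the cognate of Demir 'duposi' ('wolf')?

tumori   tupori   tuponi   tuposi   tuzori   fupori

tupori

dumvosed ~ tumvoret — Demir d corresponds to Yodil t word-initially before a back vowel.
yorvosi ~ yorvori, nilvusi ~ nilvuri — Demir s corresponds to Yodil r between vowels (before a front vowel).
Applying these to Demir 'duposi':
  duposi → tuposi   (d→t word-initially before a back vowel)
  tuposi → tupori   (s→r between vowels (before a front vowel))
So the Yodil cognate is 'tupori'.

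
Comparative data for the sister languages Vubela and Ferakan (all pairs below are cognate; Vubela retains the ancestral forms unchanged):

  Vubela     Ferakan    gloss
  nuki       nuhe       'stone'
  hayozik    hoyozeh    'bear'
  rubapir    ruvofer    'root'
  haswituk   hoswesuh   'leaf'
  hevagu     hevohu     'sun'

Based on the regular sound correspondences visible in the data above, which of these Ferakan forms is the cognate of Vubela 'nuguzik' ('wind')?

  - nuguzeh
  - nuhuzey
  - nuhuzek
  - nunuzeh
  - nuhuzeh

nuhuzeh

hevagu ~ hevohu — Vubela g corresponds to Ferakan h between vowels (before a back vowel).
hayozik ~ hoyozeh, haswituk ~ hoswesuh — Vubela i corresponds to Ferakan e after a consonant, before a consonant other than r, m, n, p, b, f, v.
hayozik ~ hoyozeh, haswituk ~ hoswesuh — Vubela k corresponds to Ferakan h word-finally.
Applying these to Vubela 'nuguzik':
  nuguzik → nuhuzik   (g→h between vowels (before a back vowel))
  nuhuzik → nuhuzek   (i→e after a consonant, before a consonant other than r, m, n, p, b, f, v)
  nuhuzek → nuhuzeh   (k→h word-finally)
So the Ferakan cognate is 'nuhuzeh'.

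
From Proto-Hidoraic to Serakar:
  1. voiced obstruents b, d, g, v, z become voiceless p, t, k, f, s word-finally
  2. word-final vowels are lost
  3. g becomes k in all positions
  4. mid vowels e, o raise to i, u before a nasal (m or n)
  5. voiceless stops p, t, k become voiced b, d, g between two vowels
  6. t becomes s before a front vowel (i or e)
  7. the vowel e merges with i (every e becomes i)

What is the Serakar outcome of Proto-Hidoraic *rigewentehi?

Serakar: *rigewentehi
  rigewentehi (rule 1 does not apply)
  rigewentehi → rigewenteh   [apocope]
  rigewenteh → rikewenteh   [unconditioned shift]
  rikewenteh → rikewinteh   [pre-nasal raising]
  rikewinteh → rigewinteh   [intervocalic voicing]
  rigewinteh → rigewinseh   [palatalisation]
  rigewinseh → rigiwinsih   [vowel merger]
  giving Serakar rigiwinsih.

rigiwinsih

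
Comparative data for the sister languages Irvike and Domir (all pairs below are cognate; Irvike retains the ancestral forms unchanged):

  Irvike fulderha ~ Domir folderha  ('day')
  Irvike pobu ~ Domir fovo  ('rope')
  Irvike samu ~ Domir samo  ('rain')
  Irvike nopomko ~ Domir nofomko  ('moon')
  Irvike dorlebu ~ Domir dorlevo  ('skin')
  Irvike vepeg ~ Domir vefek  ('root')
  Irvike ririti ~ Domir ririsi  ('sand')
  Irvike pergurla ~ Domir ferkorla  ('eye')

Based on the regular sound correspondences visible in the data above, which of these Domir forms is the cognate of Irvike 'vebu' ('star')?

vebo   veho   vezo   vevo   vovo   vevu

vevo

pobu ~ fovo, dorlebu ~ dorlevo — Irvike b corresponds to Domir v between vowels (before a back vowel).
pobu ~ fovo, samu ~ samo — Irvike u corresponds to Domir o word-finally.
Applying these to Irvike 'vebu':
  vebu → vevu   (b→v between vowels (before a back vowel))
  vevu → vevo   (u→o word-finally)
So the Domir cognate is 'vevo'.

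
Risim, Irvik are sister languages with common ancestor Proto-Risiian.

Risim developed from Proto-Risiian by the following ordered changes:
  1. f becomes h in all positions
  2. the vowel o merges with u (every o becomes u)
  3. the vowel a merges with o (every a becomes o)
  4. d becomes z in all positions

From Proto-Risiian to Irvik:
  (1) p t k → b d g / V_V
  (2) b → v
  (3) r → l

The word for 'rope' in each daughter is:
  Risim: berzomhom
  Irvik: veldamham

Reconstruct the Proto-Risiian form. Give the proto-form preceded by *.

*berdamham

Position 4: Risim has z, Irvik has d. Taking the neighbouring segments as reconstructed: Risim z could go back to *d or *z; Irvik d can only go back to *d — the one source consistent with every daughter is *d.
Position 1: Risim has b, Irvik has v. Risim preserves b here (none of its changes turn any other segment into b), so the proto-segment is *b.
Position 5: Risim has o, Irvik has a. Irvik preserves a here (none of its changes turn any other segment into a), so the proto-segment is *a.
Continuing position by position gives *berdamham; check it forward:
Risim: *berdamham
  berdamham (rule 1 does not apply)
  berdamham (rule 2 does not apply)
  berdamham → berdomhom   [vowel merger]
  berdomhom → berzomhom   [unconditioned shift]
  giving Risim berzomhom.
Irvik: *berdamham
  berdamham (rule 1 does not apply)
  berdamham → verdamham   [unconditioned shift]
  verdamham → veldamham   [unconditioned shift]
  giving Irvik veldamham.
*berdamham is the unique common source.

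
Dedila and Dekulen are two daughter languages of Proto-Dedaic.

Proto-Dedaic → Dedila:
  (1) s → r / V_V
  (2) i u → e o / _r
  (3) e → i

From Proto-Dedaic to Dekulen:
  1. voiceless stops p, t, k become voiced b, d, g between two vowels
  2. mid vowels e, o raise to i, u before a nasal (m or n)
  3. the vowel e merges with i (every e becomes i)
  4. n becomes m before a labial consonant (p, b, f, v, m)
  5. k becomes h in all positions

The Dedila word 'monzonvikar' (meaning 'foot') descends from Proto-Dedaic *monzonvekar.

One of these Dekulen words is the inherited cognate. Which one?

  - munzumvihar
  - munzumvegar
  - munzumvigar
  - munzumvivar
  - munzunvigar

munzumvigar

Dekulen: *monzonvekar
  monzonvekar → monzonvegar   [intervocalic voicing]
  monzonvegar → munzunvegar   [pre-nasal raising]
  munzunvegar → munzunvigar   [vowel merger]
  munzunvigar → munzumvigar   [nasal place assimilation]
  munzumvigar (rule 5 does not apply)
  giving Dekulen munzumvigar.
Only 'munzumvigar' matches the regular Dekulen development of *monzonvekar.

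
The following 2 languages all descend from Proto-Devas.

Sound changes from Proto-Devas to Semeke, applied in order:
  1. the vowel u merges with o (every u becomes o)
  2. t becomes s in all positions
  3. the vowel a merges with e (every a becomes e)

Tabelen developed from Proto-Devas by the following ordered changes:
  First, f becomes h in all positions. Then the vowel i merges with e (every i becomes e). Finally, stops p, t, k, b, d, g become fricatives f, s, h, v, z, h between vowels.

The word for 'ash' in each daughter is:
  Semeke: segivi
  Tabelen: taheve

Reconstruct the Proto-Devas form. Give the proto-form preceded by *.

*tagivi

Position 2: Semeke has e, Tabelen has a. Tabelen preserves a here (none of its changes turn any other segment into a), so the proto-segment is *a.
Position 3: Semeke has g, Tabelen has h. Semeke preserves g here (none of its changes turn any other segment into g), so the proto-segment is *g.
Position 1: Semeke has s, Tabelen has t. Tabelen preserves t here (none of its changes turn any other segment into t), so the proto-segment is *t.
Verify the candidate proto-form against each daughter:
Semeke: *tagivi > sagivi > segivi  (by unconditioned shift, vowel merger)
Tabelen: *tagivi
  tagivi (rule 1 does not apply)
  tagivi → tageve   [vowel merger]
  tageve → taheve   [intervocalic lenition]
  giving Tabelen taheve.
*tagivi is the unique common source.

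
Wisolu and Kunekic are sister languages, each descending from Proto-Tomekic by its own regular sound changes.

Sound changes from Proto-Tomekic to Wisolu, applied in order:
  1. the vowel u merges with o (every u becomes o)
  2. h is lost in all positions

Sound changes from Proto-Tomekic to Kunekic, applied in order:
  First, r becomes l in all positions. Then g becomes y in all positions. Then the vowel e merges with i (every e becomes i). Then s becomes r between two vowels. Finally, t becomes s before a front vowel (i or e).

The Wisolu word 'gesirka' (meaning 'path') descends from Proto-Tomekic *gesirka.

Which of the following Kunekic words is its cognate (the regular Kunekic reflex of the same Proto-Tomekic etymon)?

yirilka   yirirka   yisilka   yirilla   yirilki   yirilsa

yirilka

Kunekic: *gesirka > gesilka > yesilka > yisilka > yirilka  (by unconditioned shift, unconditioned shift, vowel merger, rhotacism)
Among the options, 'yirilka' alone shows every Kunekic change applied in order.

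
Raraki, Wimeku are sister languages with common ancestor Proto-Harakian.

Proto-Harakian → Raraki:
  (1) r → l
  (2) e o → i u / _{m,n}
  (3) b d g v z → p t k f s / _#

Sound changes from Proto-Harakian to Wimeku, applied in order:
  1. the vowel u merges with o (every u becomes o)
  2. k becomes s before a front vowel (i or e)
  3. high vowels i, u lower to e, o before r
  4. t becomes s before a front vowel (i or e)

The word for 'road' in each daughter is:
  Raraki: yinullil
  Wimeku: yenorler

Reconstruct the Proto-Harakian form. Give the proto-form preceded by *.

*yenurlir

Position 4: Raraki has u, Wimeku has o. Taking the neighbouring segments as reconstructed: Raraki u can only go back to *u; Wimeku o could go back to *o or *u — the one source consistent with every daughter is *u.
Position 7: Raraki has i, Wimeku has e. Taking the neighbouring segments as reconstructed: Raraki i can only go back to *i; Wimeku e could go back to *e or *i — the one source consistent with every daughter is *i.
Position 2: Raraki has i, Wimeku has e. Taking the neighbouring segments as reconstructed: Raraki i could go back to *e or *i; Wimeku e can only go back to *e — the one source consistent with every daughter is *e.
Continuing position by position gives *yenurlir; check it forward:
Raraki: start from *yenurlir.
  rule 1 (unconditioned shift): yenurlir → yenullil
  rule 2 (pre-nasal raising): yenullil → yinullil
  rule 3: no change — yinullil
  ⇒ Raraki yinullil
Wimeku: *yenurlir
  yenurlir → yenorlir   [vowel merger]
  yenorlir (rule 2 does not apply)
  yenorlir → yenorler   [pre-rhotic lowering]
  yenorler (rule 4 does not apply)
  giving Wimeku yenorler.
Only *yenurlir yields all of Raraki yinullil, Wimeku yenorler.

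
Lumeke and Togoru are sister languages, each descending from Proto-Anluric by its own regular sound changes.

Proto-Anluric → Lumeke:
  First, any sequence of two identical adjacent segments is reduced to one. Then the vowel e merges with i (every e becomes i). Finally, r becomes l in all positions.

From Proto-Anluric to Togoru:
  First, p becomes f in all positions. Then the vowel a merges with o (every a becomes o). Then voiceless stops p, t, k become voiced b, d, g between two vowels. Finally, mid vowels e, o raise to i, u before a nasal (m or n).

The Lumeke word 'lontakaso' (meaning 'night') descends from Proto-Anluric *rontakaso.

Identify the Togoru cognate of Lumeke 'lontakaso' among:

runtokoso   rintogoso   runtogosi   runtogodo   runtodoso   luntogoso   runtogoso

runtogoso

Togoru: *rontakaso
  rontakaso (rule 1 does not apply)
  rontakaso → rontokoso   [vowel merger]
  rontokoso → rontogoso   [intervocalic voicing]
  rontogoso → runtogoso   [pre-nasal raising]
  giving Togoru runtogoso.
Among the options, 'runtogoso' alone shows every Togoru change applied in order.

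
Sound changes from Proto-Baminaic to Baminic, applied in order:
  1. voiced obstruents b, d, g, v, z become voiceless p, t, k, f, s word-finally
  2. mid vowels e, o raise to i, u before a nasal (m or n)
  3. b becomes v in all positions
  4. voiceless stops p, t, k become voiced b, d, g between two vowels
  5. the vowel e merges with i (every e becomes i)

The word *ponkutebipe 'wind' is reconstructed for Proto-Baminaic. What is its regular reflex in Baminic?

punkudivibi

Baminic: *ponkutebipe > punkutebipe > punkutevipe > punkudevibe > punkudivibi  (by pre-nasal raising, unconditioned shift, intervocalic voicing, vowel merger)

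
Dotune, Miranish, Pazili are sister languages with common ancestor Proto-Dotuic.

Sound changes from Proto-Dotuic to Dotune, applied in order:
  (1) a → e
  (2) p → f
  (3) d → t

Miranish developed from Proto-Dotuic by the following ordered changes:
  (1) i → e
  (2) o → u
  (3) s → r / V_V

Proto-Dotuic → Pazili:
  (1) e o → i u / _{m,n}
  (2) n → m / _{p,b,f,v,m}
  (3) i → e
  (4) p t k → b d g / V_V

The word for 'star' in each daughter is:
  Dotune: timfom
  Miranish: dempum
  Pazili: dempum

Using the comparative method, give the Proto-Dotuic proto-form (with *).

*dimpom

Position 4: Dotune has f, Miranish has p, Pazili has p. Miranish preserves p here (none of its changes turn any other segment into p), so the proto-segment is *p.
Position 5: Dotune has o, Miranish has u, Pazili has u. Dotune preserves o here (none of its changes turn any other segment into o), so the proto-segment is *o.
This points to *dimpom. Verify forward in each daughter:
Dotune: start from *dimpom.
  rule 1: no change — dimpom
  rule 2 (unconditioned shift): dimpom → dimfom
  rule 3 (unconditioned shift): dimfom → timfom
  ⇒ Dotune timfom
Miranish: *dimpom
  dimpom → dempom   [vowel merger]
  dempom → dempum   [vowel merger]
  dempum (rule 3 does not apply)
  giving Miranish dempum.
Pazili: *dimpom > dimpum > dempum  (by pre-nasal raising, vowel merger)
*dimpom is the unique common source.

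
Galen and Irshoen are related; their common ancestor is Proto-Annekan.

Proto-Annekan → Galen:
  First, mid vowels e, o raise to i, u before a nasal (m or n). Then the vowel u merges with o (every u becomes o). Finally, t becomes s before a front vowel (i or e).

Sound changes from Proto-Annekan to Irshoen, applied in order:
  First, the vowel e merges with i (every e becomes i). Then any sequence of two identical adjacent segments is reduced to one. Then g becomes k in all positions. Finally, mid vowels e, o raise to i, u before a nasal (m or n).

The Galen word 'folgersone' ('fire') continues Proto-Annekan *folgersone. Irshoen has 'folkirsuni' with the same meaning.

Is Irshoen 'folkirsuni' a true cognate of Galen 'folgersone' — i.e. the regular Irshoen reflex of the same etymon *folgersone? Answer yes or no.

Derive the expected Irshoen reflex of *folgersone:
Irshoen: start from *folgersone.
  rule 1 (vowel merger): folgersone → folgirsoni
  rule 2: no change — folgirsoni
  rule 3 (unconditioned shift): folgirsoni → folkirsoni
  rule 4 (pre-nasal raising): folkirsoni → folkirsuni
  ⇒ Irshoen folkirsuni
Irshoen 'folkirsuni' matches the regular reflex exactly, so the pair is cognate.

yes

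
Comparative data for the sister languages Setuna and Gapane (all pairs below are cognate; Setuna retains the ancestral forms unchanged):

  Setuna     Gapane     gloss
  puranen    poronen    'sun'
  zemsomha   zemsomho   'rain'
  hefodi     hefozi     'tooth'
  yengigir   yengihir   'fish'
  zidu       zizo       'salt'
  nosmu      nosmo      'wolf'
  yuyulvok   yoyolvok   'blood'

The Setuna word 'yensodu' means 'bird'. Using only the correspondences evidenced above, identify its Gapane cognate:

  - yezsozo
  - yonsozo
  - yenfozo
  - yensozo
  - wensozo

yensozo

zidu ~ zizo — Setuna d corresponds to Gapane z between vowels (before a back vowel).
zidu ~ zizo, nosmu ~ nosmo — Setuna u corresponds to Gapane o word-finally.
Applying these to Setuna 'yensodu':
  yensodu → yensozu   (d→z between vowels (before a back vowel))
  yensozu → yensozo   (u→o word-finally)
So the Gapane cognate is 'yensozo'.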